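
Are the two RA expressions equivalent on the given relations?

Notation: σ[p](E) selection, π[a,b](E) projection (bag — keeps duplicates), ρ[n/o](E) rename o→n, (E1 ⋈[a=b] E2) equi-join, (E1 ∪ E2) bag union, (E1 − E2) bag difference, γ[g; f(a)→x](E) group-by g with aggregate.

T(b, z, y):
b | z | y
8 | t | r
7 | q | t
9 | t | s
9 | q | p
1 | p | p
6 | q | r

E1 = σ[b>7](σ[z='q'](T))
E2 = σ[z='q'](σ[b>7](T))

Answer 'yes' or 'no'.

E1 stepwise |·|:
  T → 6
  σ[z='q'](T) → 3
  σ[b>7](σ[z='q'](T)) → 1
E2 stepwise |·|:
  T → 6
  σ[b>7](T) → 3
  σ[z='q'](σ[b>7](T)) → 1

E1 and E2 produce the same multiset:
b | z | y
9 | q | p

yes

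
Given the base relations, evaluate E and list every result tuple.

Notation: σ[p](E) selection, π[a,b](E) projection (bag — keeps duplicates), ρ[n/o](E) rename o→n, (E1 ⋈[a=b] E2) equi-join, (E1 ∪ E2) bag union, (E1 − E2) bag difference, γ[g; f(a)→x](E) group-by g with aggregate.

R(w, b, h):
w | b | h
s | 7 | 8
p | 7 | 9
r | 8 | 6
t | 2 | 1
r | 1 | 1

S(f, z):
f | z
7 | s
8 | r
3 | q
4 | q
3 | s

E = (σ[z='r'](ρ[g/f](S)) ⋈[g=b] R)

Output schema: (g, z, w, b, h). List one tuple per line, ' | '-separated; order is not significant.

Per-node cardinality:
  S → 5
  ρ[g/f](S) → 5
  σ[z='r'](ρ[g/f](S)) → 1
  R → 5
  (σ[z='r'](ρ[g/f](S)) ⋈[g=b] R) → 1

== RESULT ==
g | z | w | b | h
8 | r | r | 8 | 6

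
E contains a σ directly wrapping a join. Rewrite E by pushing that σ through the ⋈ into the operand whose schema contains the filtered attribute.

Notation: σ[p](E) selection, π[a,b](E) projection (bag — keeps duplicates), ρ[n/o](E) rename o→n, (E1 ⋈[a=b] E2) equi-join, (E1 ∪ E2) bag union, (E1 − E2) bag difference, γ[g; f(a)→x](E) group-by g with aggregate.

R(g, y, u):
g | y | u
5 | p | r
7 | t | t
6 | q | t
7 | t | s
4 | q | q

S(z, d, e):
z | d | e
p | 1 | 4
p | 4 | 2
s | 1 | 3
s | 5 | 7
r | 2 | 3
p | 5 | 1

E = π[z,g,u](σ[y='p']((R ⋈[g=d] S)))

σ filters on y, owned by the left side.
E' = π[z,g,u]((σ[y='p'](R) ⋈[g=d] S))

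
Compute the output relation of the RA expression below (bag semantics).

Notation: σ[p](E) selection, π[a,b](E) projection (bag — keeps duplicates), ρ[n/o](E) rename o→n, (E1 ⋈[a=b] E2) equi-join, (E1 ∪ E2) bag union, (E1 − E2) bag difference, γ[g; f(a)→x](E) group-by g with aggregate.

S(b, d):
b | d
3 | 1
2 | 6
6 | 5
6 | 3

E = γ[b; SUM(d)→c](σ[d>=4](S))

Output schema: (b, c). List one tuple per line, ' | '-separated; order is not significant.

Per-node cardinality:
  S → 4
  σ[d>=4](S) → 2
  γ[b; SUM(d)→c](σ[d>=4](S)) → 2

== RESULT ==
b | c
2 | 6
6 | 5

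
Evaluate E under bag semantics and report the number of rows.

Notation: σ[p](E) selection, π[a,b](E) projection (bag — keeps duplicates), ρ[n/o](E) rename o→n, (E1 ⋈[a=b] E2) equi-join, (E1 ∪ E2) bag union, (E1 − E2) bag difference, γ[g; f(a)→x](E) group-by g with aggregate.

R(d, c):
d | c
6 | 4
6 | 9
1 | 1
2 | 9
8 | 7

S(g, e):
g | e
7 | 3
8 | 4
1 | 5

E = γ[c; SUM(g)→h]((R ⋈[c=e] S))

Stepwise |·|:
  R → 5
  S → 3
  (R ⋈[c=e] S) → 1
  γ[c; SUM(g)→h]((R ⋈[c=e] S)) → 1

|E| = 1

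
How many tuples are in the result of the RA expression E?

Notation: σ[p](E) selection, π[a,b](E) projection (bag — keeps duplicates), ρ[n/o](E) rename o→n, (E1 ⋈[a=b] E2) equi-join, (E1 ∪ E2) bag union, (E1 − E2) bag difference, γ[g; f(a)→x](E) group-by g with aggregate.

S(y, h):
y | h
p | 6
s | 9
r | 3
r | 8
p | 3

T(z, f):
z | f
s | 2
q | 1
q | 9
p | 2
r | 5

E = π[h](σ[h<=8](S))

Stepwise |·|:
  S → 5
  σ[h<=8](S) → 4
  π[h](σ[h<=8](S)) → 4

|E| = 4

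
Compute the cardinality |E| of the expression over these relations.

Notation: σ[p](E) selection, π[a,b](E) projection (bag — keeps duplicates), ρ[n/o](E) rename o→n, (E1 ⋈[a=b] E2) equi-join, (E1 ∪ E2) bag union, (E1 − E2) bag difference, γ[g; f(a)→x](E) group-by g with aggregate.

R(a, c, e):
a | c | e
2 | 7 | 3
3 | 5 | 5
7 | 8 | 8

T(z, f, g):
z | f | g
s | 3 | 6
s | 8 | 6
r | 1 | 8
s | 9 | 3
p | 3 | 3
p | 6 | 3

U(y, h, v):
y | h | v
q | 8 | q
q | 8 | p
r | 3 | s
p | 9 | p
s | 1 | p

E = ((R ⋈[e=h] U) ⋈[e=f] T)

Subexpression sizes:
  R → 3
  U → 5
  (R ⋈[e=h] U) → 3
  T → 6
  ((R ⋈[e=h] U) ⋈[e=f] T) → 4

|E| = 4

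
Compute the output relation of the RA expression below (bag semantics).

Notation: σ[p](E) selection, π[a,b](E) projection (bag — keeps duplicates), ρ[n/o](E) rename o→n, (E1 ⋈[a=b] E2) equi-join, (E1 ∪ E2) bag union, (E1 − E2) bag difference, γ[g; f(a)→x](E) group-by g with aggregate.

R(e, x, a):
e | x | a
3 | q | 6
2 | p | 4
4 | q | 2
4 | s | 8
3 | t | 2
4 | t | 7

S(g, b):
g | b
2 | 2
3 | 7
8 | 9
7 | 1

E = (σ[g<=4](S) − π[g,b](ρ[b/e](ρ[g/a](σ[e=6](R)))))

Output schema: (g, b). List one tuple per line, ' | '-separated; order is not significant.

Per-node cardinality:
  S → 4
  σ[g<=4](S) → 2
  R → 6
  σ[e=6](R) → 0
  ρ[g/a](σ[e=6](R)) → 0
  ρ[b/e](ρ[g/a](σ[e=6](R))) → 0
  π[g,b](ρ[b/e](ρ[g/a](σ[e=6](R)))) → 0
  (σ[g<=4](S) − π[g,b](ρ[b/e](ρ[g/a](σ[e=6](R))))) → 2

== RESULT ==
g | b
2 | 2
3 | 7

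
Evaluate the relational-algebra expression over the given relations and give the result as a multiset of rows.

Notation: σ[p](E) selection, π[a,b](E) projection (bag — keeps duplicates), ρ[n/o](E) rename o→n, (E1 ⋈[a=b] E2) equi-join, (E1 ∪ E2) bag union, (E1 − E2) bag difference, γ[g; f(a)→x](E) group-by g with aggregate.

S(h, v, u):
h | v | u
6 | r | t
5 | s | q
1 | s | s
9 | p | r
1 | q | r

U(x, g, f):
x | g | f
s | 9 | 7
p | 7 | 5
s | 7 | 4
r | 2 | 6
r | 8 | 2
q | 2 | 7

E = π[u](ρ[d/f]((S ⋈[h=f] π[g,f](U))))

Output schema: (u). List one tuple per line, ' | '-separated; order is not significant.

Stepwise |·|:
  S → 5
  U → 6
  π[g,f](U) → 6
  (S ⋈[h=f] π[g,f](U)) → 2
  ρ[d/f]((S ⋈[h=f] π[g,f](U))) → 2
  π[u](ρ[d/f]((S ⋈[h=f] π[g,f](U)))) → 2

== RESULT ==
u
q
t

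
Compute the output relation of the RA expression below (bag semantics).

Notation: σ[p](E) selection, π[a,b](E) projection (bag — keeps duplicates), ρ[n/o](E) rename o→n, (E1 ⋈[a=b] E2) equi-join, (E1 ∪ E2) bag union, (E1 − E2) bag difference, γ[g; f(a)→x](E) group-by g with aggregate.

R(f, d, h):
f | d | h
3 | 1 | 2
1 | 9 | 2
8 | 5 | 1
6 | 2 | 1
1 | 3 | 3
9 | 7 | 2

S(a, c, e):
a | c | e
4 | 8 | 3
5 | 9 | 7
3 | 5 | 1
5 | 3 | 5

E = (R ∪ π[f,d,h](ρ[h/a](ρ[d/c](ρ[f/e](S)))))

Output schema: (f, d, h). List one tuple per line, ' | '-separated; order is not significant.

Stepwise |·|:
  R → 6
  S → 4
  ρ[f/e](S) → 4
  ρ[d/c](ρ[f/e](S)) → 4
  ρ[h/a](ρ[d/c](ρ[f/e](S))) → 4
  π[f,d,h](ρ[h/a](ρ[d/c](ρ[f/e](S)))) → 4
  (R ∪ π[f,d,h](ρ[h/a](ρ[d/c](ρ[f/e](S))))) → 10

== RESULT ==
f | d | h
1 | 3 | 3
1 | 5 | 3
1 | 9 | 2
3 | 1 | 2
3 | 8 | 4
5 | 3 | 5
6 | 2 | 1
7 | 9 | 5
8 | 5 | 1
9 | 7 | 2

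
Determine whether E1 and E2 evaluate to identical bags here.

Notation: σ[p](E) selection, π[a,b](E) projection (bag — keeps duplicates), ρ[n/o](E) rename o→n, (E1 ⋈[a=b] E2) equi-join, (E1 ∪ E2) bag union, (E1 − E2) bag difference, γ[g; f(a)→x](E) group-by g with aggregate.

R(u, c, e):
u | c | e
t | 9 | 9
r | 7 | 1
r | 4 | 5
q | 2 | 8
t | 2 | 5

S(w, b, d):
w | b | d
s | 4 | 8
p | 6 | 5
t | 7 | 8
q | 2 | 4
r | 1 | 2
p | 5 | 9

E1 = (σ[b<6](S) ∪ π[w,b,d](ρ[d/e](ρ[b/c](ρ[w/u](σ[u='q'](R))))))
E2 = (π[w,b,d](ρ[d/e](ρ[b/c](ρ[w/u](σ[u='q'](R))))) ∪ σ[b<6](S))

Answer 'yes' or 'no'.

E1 per-node cardinality:
  S → 6
  σ[b<6](S) → 4
  R → 5
  σ[u='q'](R) → 1
  ρ[w/u](σ[u='q'](R)) → 1
  ρ[b/c](ρ[w/u](σ[u='q'](R))) → 1
  ρ[d/e](ρ[b/c](ρ[w/u](σ[u='q'](R)))) → 1
  π[w,b,d](ρ[d/e](ρ[b/c](ρ[w/u](σ[u='q'](R))))) → 1
  (σ[b<6](S) ∪ π[w,b,d](ρ[d/e](ρ[b/c](ρ[w/u](σ[u='q'](R)))))) → 5
E2 per-node cardinality:
  R → 5
  σ[u='q'](R) → 1
  ρ[w/u](σ[u='q'](R)) → 1
  ρ[b/c](ρ[w/u](σ[u='q'](R))) → 1
  ρ[d/e](ρ[b/c](ρ[w/u](σ[u='q'](R)))) → 1
  π[w,b,d](ρ[d/e](ρ[b/c](ρ[w/u](σ[u='q'](R))))) → 1
  S → 6
  σ[b<6](S) → 4
  (π[w,b,d](ρ[d/e](ρ[b/c](ρ[w/u](σ[u='q'](R))))) ∪ σ[b<6](S)) → 5

E1 and E2 produce the same multiset:
w | b | d
p | 5 | 9
q | 2 | 4
q | 2 | 8
r | 1 | 2
s | 4 | 8

yes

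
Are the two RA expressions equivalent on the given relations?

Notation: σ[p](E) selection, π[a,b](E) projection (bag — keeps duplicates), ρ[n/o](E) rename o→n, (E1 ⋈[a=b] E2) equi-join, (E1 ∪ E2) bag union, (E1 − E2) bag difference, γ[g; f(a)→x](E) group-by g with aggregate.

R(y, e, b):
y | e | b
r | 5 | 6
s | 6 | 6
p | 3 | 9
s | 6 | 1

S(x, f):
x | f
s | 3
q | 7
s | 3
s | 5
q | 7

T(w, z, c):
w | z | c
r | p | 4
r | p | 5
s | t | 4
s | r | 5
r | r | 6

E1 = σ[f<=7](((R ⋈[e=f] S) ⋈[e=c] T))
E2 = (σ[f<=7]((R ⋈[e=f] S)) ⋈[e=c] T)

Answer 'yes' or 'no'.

E1 row counts bottom-up:
  R → 4
  S → 5
  (R ⋈[e=f] S) → 3
  T → 5
  ((R ⋈[e=f] S) ⋈[e=c] T) → 2
  σ[f<=7](((R ⋈[e=f] S) ⋈[e=c] T)) → 2
E2 row counts bottom-up:
  R → 4
  S → 5
  (R ⋈[e=f] S) → 3
  σ[f<=7]((R ⋈[e=f] S)) → 3
  T → 5
  (σ[f<=7]((R ⋈[e=f] S)) ⋈[e=c] T) → 2

E1 and E2 produce the same multiset:
y | e | b | x | f | w | z | c
r | 5 | 6 | s | 5 | r | p | 5
r | 5 | 6 | s | 5 | s | r | 5

yes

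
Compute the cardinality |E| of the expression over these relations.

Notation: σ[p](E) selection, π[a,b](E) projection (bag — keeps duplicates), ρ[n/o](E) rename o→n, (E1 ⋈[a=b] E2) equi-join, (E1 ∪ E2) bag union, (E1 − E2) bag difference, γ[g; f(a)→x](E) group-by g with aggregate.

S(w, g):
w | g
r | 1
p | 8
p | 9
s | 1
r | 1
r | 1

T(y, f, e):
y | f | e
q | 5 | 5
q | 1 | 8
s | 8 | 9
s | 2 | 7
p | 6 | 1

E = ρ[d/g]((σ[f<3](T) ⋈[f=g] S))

Stepwise |·|:
  T → 5
  σ[f<3](T) → 2
  S → 6
  (σ[f<3](T) ⋈[f=g] S) → 4
  ρ[d/g]((σ[f<3](T) ⋈[f=g] S)) → 4

|E| = 4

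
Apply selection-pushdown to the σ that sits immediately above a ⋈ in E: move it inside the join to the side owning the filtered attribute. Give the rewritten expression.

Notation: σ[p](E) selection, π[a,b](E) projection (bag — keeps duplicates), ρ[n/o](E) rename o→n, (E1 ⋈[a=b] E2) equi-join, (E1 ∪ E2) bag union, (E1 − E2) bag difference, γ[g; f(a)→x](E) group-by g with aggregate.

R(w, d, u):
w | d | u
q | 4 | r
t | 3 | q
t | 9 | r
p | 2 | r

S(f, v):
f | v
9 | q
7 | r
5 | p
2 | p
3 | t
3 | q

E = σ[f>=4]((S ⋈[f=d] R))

σ filters on f, owned by the left side.
E' = (σ[f>=4](S) ⋈[f=d] R)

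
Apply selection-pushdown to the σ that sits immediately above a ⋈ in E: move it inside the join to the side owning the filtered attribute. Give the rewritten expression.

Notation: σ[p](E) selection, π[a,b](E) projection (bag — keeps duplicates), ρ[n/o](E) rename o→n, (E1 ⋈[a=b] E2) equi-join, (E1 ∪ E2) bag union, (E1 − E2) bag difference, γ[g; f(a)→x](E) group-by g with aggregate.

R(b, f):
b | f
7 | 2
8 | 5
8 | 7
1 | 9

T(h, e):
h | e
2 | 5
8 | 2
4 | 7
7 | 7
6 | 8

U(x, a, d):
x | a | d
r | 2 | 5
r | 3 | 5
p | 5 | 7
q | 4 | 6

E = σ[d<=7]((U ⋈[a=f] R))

σ filters on d, owned by the left side.
E' = (σ[d<=7](U) ⋈[a=f] R)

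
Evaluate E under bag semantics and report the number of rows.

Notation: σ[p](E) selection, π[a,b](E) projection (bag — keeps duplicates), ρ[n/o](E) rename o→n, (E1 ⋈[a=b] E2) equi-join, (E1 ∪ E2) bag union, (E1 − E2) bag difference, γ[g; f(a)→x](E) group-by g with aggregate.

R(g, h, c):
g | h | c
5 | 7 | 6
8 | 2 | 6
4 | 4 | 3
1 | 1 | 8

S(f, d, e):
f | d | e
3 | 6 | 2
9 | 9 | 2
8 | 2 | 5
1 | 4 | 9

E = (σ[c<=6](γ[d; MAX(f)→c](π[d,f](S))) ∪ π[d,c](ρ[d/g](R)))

Stepwise |·|:
  S → 4
  π[d,f](S) → 4
  γ[d; MAX(f)→c](π[d,f](S)) → 4
  σ[c<=6](γ[d; MAX(f)→c](π[d,f](S))) → 2
  R → 4
  ρ[d/g](R) → 4
  π[d,c](ρ[d/g](R)) → 4
  (σ[c<=6](γ[d; MAX(f)→c](π[d,f](S))) ∪ π[d,c](ρ[d/g](R))) → 6

|E| = 6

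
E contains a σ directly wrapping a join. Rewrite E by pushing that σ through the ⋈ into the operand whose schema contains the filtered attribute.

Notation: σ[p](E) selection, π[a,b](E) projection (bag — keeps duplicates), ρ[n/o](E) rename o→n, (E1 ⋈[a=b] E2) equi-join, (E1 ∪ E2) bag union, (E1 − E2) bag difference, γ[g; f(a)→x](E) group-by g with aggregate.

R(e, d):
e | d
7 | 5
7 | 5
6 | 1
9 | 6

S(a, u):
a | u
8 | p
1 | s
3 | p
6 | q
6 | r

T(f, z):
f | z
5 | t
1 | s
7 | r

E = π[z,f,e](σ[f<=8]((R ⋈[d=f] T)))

σ filters on f, owned by the right side.
E' = π[z,f,e]((R ⋈[d=f] σ[f<=8](T)))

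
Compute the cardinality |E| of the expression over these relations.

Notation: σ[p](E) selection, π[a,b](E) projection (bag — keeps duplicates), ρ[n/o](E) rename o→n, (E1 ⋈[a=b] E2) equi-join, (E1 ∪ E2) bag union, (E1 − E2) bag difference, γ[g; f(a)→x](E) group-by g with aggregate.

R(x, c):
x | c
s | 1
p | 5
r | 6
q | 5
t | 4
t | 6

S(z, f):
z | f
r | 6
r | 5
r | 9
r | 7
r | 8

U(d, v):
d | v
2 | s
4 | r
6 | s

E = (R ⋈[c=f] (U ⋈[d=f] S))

Subexpression sizes:
  R → 6
  U → 3
  S → 5
  (U ⋈[d=f] S) → 1
  (R ⋈[c=f] (U ⋈[d=f] S)) → 2

|E| = 2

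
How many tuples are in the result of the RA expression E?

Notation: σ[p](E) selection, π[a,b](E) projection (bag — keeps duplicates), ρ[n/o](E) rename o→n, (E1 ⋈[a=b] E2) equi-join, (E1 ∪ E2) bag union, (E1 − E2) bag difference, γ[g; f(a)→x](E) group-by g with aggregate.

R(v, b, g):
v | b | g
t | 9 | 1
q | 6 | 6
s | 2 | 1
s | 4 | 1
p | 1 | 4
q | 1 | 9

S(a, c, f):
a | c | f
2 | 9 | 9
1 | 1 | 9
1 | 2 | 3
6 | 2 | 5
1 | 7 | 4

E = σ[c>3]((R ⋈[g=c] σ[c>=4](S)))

Stepwise |·|:
  R → 6
  S → 5
  σ[c>=4](S) → 2
  (R ⋈[g=c] σ[c>=4](S)) → 1
  σ[c>3]((R ⋈[g=c] σ[c>=4](S))) → 1

|E| = 1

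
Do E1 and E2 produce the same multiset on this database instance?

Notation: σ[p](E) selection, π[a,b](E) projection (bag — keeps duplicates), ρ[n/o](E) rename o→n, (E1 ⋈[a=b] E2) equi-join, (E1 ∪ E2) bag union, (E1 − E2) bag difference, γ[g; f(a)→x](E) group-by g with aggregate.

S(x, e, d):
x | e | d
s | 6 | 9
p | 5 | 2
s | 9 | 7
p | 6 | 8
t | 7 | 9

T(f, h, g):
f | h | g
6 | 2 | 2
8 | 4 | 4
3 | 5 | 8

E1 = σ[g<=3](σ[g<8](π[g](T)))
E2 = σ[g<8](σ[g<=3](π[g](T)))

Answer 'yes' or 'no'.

E1 per-node cardinality:
  T → 3
  π[g](T) → 3
  σ[g<8](π[g](T)) → 2
  σ[g<=3](σ[g<8](π[g](T))) → 1
E2 per-node cardinality:
  T → 3
  π[g](T) → 3
  σ[g<=3](π[g](T)) → 1
  σ[g<8](σ[g<=3](π[g](T))) → 1

E1 and E2 produce the same multiset:
g
2

yes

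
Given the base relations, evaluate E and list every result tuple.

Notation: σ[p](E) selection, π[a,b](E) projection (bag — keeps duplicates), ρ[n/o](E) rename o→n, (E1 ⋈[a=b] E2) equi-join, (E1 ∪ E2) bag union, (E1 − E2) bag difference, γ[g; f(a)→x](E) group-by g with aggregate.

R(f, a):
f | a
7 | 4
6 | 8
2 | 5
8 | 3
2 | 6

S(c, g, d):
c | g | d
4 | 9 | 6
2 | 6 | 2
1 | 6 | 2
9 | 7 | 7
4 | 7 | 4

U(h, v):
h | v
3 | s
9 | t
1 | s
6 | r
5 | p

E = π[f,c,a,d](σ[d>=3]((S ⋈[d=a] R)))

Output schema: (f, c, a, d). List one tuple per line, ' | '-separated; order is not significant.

Row counts bottom-up:
  S → 5
  R → 5
  (S ⋈[d=a] R) → 2
  σ[d>=3]((S ⋈[d=a] R)) → 2
  π[f,c,a,d](σ[d>=3]((S ⋈[d=a] R))) → 2

== RESULT ==
f | c | a | d
2 | 4 | 6 | 6
7 | 4 | 4 | 4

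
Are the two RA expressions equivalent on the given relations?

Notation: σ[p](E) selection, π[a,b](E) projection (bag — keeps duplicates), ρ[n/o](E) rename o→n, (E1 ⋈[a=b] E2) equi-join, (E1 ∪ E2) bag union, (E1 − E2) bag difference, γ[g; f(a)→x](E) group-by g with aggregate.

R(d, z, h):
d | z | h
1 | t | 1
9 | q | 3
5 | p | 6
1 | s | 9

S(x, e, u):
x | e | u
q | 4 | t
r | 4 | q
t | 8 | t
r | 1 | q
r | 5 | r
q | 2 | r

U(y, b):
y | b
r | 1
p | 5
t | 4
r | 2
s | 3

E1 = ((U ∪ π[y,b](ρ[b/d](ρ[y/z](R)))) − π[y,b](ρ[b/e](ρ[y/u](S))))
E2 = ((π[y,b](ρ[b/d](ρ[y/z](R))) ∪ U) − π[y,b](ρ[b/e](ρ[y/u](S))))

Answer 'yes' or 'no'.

E1 per-node cardinality:
  U → 5
  R → 4
  ρ[y/z](R) → 4
  ρ[b/d](ρ[y/z](R)) → 4
  π[y,b](ρ[b/d](ρ[y/z](R))) → 4
  (U ∪ π[y,b](ρ[b/d](ρ[y/z](R)))) → 9
  S → 6
  ρ[y/u](S) → 6
  ρ[b/e](ρ[y/u](S)) → 6
  π[y,b](ρ[b/e](ρ[y/u](S))) → 6
  ((U ∪ π[y,b](ρ[b/d](ρ[y/z](R)))) − π[y,b](ρ[b/e](ρ[y/u](S)))) → 7
E2 per-node cardinality:
  R → 4
  ρ[y/z](R) → 4
  ρ[b/d](ρ[y/z](R)) → 4
  π[y,b](ρ[b/d](ρ[y/z](R))) → 4
  U → 5
  (π[y,b](ρ[b/d](ρ[y/z](R))) ∪ U) → 9
  S → 6
  ρ[y/u](S) → 6
  ρ[b/e](ρ[y/u](S)) → 6
  π[y,b](ρ[b/e](ρ[y/u](S))) → 6
  ((π[y,b](ρ[b/d](ρ[y/z](R))) ∪ U) − π[y,b](ρ[b/e](ρ[y/u](S)))) → 7

E1 and E2 produce the same multiset:
y | b
p | 5
p | 5
q | 9
r | 1
s | 1
s | 3
t | 1

yes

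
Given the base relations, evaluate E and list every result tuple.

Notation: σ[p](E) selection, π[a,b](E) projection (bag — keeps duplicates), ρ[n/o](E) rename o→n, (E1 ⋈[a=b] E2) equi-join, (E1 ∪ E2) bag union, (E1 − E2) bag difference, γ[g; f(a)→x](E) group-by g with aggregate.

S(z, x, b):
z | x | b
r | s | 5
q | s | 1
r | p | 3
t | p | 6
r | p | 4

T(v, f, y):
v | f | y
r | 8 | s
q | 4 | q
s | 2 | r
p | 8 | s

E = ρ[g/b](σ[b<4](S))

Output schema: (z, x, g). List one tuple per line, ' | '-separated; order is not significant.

Per-node cardinality:
  S → 5
  σ[b<4](S) → 2
  ρ[g/b](σ[b<4](S)) → 2

== RESULT ==
z | x | g
q | s | 1
r | p | 3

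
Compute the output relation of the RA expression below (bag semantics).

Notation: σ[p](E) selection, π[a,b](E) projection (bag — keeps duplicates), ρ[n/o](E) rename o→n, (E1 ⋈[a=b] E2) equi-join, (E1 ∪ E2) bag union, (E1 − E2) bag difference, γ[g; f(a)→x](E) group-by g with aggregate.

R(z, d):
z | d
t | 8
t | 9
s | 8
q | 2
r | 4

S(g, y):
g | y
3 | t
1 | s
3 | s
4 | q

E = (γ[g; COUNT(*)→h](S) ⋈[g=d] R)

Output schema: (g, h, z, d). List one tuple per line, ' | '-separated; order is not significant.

Row counts bottom-up:
  S → 4
  γ[g; COUNT(*)→h](S) → 3
  R → 5
  (γ[g; COUNT(*)→h](S) ⋈[g=d] R) → 1

== RESULT ==
g | h | z | d
4 | 1 | r | 4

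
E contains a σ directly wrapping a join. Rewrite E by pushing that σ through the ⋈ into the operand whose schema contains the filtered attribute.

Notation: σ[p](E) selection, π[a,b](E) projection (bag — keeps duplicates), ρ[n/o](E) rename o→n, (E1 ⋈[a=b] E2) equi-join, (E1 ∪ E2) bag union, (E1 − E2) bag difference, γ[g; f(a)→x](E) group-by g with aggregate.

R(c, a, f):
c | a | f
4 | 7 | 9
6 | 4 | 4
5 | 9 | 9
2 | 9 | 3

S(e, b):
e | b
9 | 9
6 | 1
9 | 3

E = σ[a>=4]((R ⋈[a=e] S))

σ filters on a, owned by the left side.
E' = (σ[a>=4](R) ⋈[a=e] S)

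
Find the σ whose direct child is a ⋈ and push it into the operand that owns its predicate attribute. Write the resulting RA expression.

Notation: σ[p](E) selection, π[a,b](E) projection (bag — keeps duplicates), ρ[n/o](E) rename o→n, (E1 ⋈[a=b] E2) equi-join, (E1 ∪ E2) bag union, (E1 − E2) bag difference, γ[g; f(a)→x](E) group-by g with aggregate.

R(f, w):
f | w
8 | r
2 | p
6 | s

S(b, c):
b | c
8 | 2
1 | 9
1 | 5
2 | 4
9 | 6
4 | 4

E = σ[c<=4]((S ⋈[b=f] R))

σ filters on c, owned by the left side.
E' = (σ[c<=4](S) ⋈[b=f] R)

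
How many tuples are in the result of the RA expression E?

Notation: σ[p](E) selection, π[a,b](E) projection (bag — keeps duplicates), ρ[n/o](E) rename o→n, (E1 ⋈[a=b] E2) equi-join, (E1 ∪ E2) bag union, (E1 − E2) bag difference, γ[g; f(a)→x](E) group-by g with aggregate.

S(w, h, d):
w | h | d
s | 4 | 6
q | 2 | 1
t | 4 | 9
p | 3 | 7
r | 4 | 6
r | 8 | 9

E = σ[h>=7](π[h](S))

Per-node cardinality:
  S → 6
  π[h](S) → 6
  σ[h>=7](π[h](S)) → 1

|E| = 1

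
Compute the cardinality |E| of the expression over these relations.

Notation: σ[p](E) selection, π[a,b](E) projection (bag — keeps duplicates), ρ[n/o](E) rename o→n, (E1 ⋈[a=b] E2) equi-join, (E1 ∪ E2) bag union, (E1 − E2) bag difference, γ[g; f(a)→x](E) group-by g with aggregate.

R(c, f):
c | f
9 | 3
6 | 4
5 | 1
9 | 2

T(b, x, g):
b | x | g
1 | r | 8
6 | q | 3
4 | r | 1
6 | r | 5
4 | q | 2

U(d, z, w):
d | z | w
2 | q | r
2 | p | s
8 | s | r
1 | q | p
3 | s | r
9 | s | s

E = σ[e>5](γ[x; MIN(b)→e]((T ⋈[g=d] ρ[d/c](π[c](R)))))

Subexpression sizes:
  T → 5
  R → 4
  π[c](R) → 4
  ρ[d/c](π[c](R)) → 4
  (T ⋈[g=d] ρ[d/c](π[c](R))) → 1
  γ[x; MIN(b)→e]((T ⋈[g=d] ρ[d/c](π[c](R)))) → 1
  σ[e>5](γ[x; MIN(b)→e]((T ⋈[g=d] ρ[d/c](π[c](R))))) → 1

|E| = 1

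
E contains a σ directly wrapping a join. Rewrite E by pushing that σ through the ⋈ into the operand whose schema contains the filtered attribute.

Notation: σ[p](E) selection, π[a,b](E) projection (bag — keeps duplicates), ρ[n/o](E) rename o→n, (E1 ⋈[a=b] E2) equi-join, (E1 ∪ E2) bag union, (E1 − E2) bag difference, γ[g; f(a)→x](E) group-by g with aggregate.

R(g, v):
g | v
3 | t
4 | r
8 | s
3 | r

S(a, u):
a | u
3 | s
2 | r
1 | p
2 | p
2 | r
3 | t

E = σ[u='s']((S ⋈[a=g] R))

σ filters on u, owned by the left side.
E' = (σ[u='s'](S) ⋈[a=g] R)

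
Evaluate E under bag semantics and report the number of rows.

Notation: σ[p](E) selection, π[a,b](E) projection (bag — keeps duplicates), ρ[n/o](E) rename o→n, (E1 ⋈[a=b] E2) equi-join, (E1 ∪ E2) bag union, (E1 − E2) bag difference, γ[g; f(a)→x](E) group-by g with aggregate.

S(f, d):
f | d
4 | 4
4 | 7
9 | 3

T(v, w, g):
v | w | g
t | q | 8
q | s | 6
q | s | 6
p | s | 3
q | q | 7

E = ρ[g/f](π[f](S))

Per-node cardinality:
  S → 3
  π[f](S) → 3
  ρ[g/f](π[f](S)) → 3

|E| = 3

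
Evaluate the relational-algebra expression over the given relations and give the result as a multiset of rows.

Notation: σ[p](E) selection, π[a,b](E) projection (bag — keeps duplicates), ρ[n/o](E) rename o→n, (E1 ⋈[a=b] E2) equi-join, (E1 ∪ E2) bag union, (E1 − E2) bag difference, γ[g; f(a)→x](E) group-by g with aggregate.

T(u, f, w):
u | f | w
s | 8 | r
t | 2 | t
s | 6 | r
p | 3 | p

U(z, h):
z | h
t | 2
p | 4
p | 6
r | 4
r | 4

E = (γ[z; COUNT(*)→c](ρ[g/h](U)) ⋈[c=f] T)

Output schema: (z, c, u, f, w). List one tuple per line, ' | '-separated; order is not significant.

Subexpression sizes:
  U → 5
  ρ[g/h](U) → 5
  γ[z; COUNT(*)→c](ρ[g/h](U)) → 3
  T → 4
  (γ[z; COUNT(*)→c](ρ[g/h](U)) ⋈[c=f] T) → 2

== RESULT ==
z | c | u | f | w
p | 2 | t | 2 | t
r | 2 | t | 2 | t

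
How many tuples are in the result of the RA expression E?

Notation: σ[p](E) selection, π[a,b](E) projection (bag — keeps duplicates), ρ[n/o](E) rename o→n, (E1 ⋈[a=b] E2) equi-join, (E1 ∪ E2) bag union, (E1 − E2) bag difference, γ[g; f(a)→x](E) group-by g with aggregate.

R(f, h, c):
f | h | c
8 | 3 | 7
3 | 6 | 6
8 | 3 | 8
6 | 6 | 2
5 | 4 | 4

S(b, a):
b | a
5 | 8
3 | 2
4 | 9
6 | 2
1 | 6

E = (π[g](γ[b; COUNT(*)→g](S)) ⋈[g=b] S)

Subexpression sizes:
  S → 5
  γ[b; COUNT(*)→g](S) → 5
  π[g](γ[b; COUNT(*)→g](S)) → 5
  S → 5
  (π[g](γ[b; COUNT(*)→g](S)) ⋈[g=b] S) → 5

|E| = 5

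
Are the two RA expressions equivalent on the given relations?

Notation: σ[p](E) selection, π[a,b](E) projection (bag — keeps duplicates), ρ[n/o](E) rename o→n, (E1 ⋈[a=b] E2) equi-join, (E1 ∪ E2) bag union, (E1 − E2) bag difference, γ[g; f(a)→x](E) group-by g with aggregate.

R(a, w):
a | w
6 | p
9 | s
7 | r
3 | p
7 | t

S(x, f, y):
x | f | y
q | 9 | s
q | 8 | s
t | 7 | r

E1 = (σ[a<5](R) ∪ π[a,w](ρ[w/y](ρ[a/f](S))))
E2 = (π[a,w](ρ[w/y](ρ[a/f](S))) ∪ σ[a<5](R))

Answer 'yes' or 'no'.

E1 subexpression sizes:
  R → 5
  σ[a<5](R) → 1
  S → 3
  ρ[a/f](S) → 3
  ρ[w/y](ρ[a/f](S)) → 3
  π[a,w](ρ[w/y](ρ[a/f](S))) → 3
  (σ[a<5](R) ∪ π[a,w](ρ[w/y](ρ[a/f](S)))) → 4
E2 subexpression sizes:
  S → 3
  ρ[a/f](S) → 3
  ρ[w/y](ρ[a/f](S)) → 3
  π[a,w](ρ[w/y](ρ[a/f](S))) → 3
  R → 5
  σ[a<5](R) → 1
  (π[a,w](ρ[w/y](ρ[a/f](S))) ∪ σ[a<5](R)) → 4

E1 and E2 produce the same multiset:
a | w
3 | p
7 | r
8 | s
9 | s

yes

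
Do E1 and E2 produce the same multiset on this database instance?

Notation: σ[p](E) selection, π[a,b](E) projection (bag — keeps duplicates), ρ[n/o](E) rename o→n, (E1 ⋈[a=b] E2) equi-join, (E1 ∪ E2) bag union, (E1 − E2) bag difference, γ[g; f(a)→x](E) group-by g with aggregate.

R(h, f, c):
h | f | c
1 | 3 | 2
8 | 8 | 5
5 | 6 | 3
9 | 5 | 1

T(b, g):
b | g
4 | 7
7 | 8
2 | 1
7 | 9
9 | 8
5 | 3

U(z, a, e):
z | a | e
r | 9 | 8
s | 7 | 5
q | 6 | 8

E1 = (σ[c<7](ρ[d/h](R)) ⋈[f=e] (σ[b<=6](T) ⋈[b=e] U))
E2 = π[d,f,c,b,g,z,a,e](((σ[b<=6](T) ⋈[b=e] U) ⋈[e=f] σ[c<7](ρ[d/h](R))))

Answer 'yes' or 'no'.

E1 per-node cardinality:
  R → 4
  ρ[d/h](R) → 4
  σ[c<7](ρ[d/h](R)) → 4
  T → 6
  σ[b<=6](T) → 3
  U → 3
  (σ[b<=6](T) ⋈[b=e] U) → 1
  (σ[c<7](ρ[d/h](R)) ⋈[f=e] (σ[b<=6](T) ⋈[b=e] U)) → 1
E2 per-node cardinality:
  T → 6
  σ[b<=6](T) → 3
  U → 3
  (σ[b<=6](T) ⋈[b=e] U) → 1
  R → 4
  ρ[d/h](R) → 4
  σ[c<7](ρ[d/h](R)) → 4
  ((σ[b<=6](T) ⋈[b=e] U) ⋈[e=f] σ[c<7](ρ[d/h](R))) → 1
  π[d,f,c,b,g,z,a,e](((σ[b<=6](T) ⋈[b=e] U) ⋈[e=f] σ[c<7](ρ[d/h](R)))) → 1

E1 and E2 produce the same multiset:
d | f | c | b | g | z | a | e
9 | 5 | 1 | 5 | 3 | s | 7 | 5

yes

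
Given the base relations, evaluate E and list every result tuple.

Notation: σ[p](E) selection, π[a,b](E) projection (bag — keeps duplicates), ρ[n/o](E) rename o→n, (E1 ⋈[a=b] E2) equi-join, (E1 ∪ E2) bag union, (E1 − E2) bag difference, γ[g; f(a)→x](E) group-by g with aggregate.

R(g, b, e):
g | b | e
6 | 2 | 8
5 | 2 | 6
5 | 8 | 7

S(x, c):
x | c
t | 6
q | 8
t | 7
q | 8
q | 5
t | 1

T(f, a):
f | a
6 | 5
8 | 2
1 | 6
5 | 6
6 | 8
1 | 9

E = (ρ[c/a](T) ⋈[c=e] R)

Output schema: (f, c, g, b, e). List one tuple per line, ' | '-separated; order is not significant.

Stepwise |·|:
  T → 6
  ρ[c/a](T) → 6
  R → 3
  (ρ[c/a](T) ⋈[c=e] R) → 3

== RESULT ==
f | c | g | b | e
1 | 6 | 5 | 2 | 6
5 | 6 | 5 | 2 | 6
6 | 8 | 6 | 2 | 8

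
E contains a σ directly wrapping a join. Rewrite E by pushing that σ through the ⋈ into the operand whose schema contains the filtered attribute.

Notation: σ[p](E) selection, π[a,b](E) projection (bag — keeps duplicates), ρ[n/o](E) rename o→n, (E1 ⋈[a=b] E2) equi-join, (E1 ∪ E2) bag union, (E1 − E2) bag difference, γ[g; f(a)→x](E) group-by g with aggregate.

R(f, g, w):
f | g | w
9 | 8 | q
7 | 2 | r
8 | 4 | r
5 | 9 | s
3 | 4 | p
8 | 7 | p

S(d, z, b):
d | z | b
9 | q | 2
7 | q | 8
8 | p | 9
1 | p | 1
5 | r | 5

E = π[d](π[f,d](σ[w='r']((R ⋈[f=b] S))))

σ filters on w, owned by the left side.
E' = π[d](π[f,d]((σ[w='r'](R) ⋈[f=b] S)))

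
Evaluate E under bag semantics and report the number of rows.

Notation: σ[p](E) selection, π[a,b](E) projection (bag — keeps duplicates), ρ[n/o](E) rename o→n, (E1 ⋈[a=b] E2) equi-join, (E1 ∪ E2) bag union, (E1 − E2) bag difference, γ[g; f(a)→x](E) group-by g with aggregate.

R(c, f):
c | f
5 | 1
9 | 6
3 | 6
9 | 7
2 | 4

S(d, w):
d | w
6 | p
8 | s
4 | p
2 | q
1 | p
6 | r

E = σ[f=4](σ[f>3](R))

Per-node cardinality:
  R → 5
  σ[f>3](R) → 4
  σ[f=4](σ[f>3](R)) → 1

|E| = 1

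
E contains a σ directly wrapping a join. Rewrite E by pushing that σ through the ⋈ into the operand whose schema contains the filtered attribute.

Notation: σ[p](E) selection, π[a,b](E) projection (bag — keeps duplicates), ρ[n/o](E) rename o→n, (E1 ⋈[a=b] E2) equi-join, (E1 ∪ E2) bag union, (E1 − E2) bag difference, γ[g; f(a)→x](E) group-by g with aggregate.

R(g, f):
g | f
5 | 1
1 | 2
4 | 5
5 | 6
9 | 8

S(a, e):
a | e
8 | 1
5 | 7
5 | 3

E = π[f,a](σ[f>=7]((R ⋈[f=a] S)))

σ filters on f, owned by the left side.
E' = π[f,a]((σ[f>=7](R) ⋈[f=a] S))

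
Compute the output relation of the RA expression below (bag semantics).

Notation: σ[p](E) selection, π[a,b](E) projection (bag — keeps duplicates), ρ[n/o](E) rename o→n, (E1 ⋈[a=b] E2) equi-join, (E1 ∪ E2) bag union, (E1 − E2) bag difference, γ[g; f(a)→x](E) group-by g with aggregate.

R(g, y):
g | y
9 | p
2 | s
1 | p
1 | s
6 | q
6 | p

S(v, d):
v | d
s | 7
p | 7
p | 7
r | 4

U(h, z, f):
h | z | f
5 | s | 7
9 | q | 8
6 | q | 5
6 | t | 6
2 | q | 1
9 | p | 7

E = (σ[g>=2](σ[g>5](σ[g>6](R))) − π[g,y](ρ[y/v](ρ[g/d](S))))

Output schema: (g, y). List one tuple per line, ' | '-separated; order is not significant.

Row counts bottom-up:
  R → 6
  σ[g>6](R) → 1
  σ[g>5](σ[g>6](R)) → 1
  σ[g>=2](σ[g>5](σ[g>6](R))) → 1
  S → 4
  ρ[g/d](S) → 4
  ρ[y/v](ρ[g/d](S)) → 4
  π[g,y](ρ[y/v](ρ[g/d](S))) → 4
  (σ[g>=2](σ[g>5](σ[g>6](R))) − π[g,y](ρ[y/v](ρ[g/d](S)))) → 1

== RESULT ==
g | y
9 | p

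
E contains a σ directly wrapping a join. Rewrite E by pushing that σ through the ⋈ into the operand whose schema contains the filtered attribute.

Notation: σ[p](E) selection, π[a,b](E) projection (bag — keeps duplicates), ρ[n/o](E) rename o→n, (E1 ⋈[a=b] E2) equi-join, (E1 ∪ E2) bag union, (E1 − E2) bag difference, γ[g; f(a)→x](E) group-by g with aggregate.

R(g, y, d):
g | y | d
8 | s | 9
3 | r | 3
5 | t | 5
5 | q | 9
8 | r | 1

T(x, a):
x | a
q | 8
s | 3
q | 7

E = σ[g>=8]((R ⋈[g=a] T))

σ filters on g, owned by the left side.
E' = (σ[g>=8](R) ⋈[g=a] T)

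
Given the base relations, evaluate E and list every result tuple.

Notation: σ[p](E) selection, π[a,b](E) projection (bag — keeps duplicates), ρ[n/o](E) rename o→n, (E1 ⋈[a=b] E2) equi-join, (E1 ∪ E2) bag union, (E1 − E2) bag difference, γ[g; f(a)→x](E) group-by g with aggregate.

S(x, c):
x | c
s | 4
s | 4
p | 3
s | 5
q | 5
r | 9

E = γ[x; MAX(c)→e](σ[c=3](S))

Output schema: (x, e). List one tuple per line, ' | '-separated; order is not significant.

Row counts bottom-up:
  S → 6
  σ[c=3](S) → 1
  γ[x; MAX(c)→e](σ[c=3](S)) → 1

== RESULT ==
x | e
p | 3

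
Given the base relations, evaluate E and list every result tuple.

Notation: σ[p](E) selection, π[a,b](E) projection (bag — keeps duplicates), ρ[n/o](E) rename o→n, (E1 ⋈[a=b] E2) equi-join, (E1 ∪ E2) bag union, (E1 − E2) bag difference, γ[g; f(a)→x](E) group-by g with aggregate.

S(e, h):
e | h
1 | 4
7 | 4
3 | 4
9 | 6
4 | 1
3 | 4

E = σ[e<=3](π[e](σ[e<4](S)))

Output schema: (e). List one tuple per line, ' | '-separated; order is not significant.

Per-node cardinality:
  S → 6
  σ[e<4](S) → 3
  π[e](σ[e<4](S)) → 3
  σ[e<=3](π[e](σ[e<4](S))) → 3

== RESULT ==
e
1
3
3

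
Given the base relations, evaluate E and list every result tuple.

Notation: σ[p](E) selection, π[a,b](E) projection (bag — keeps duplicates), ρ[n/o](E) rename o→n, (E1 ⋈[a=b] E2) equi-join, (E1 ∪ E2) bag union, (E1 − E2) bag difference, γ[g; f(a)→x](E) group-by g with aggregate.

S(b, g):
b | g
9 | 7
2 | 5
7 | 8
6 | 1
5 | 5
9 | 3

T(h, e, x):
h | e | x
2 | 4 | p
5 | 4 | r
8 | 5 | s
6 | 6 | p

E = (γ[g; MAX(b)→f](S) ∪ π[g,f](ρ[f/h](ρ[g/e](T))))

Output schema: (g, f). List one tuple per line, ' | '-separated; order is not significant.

Subexpression sizes:
  S → 6
  γ[g; MAX(b)→f](S) → 5
  T → 4
  ρ[g/e](T) → 4
  ρ[f/h](ρ[g/e](T)) → 4
  π[g,f](ρ[f/h](ρ[g/e](T))) → 4
  (γ[g; MAX(b)→f](S) ∪ π[g,f](ρ[f/h](ρ[g/e](T)))) → 9

== RESULT ==
g | f
1 | 6
3 | 9
4 | 2
4 | 5
5 | 5
5 | 8
6 | 6
7 | 9
8 | 7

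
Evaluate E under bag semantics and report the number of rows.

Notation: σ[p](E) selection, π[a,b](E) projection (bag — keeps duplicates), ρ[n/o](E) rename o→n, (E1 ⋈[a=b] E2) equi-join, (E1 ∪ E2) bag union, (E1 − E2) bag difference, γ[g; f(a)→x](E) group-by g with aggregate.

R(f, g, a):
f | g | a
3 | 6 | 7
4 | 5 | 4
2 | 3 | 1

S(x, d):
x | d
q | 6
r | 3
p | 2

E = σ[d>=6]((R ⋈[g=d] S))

Subexpression sizes:
  R → 3
  S → 3
  (R ⋈[g=d] S) → 2
  σ[d>=6]((R ⋈[g=d] S)) → 1

|E| = 1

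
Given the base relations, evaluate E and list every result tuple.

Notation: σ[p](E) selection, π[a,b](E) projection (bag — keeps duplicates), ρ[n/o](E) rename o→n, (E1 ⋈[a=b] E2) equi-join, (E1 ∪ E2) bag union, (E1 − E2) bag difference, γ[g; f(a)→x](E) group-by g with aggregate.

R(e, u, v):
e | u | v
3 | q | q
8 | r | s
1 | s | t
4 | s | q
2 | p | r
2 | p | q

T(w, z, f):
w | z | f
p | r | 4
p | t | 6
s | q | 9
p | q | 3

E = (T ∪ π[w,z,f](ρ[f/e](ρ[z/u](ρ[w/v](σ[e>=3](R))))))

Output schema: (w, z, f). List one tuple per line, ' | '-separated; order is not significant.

Stepwise |·|:
  T → 4
  R → 6
  σ[e>=3](R) → 3
  ρ[w/v](σ[e>=3](R)) → 3
  ρ[z/u](ρ[w/v](σ[e>=3](R))) → 3
  ρ[f/e](ρ[z/u](ρ[w/v](σ[e>=3](R)))) → 3
  π[w,z,f](ρ[f/e](ρ[z/u](ρ[w/v](σ[e>=3](R))))) → 3
  (T ∪ π[w,z,f](ρ[f/e](ρ[z/u](ρ[w/v](σ[e>=3](R)))))) → 7

== RESULT ==
w | z | f
p | q | 3
p | r | 4
p | t | 6
q | q | 3
q | s | 4
s | q | 9
s | r | 8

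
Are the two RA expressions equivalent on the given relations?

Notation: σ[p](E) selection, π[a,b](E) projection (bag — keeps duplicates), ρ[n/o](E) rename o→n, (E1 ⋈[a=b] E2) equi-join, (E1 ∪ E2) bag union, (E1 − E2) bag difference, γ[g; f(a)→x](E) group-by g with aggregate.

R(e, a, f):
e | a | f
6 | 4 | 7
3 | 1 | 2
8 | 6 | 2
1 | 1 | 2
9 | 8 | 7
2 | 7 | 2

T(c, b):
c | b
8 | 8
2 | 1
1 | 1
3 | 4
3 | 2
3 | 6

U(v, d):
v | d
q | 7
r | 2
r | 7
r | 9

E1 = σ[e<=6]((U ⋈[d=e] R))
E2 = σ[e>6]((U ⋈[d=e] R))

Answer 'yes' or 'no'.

E1 subexpression sizes:
  U → 4
  R → 6
  (U ⋈[d=e] R) → 2
  σ[e<=6]((U ⋈[d=e] R)) → 1
E2 subexpression sizes:
  U → 4
  R → 6
  (U ⋈[d=e] R) → 2
  σ[e>6]((U ⋈[d=e] R)) → 1

E1 result:
v | d | e | a | f
r | 2 | 2 | 7 | 2
E2 result:
v | d | e | a | f
r | 9 | 9 | 8 | 7
Witness: ('r', 2, 2, 7, 2) appears 1× in E1 but 0× in E2.

no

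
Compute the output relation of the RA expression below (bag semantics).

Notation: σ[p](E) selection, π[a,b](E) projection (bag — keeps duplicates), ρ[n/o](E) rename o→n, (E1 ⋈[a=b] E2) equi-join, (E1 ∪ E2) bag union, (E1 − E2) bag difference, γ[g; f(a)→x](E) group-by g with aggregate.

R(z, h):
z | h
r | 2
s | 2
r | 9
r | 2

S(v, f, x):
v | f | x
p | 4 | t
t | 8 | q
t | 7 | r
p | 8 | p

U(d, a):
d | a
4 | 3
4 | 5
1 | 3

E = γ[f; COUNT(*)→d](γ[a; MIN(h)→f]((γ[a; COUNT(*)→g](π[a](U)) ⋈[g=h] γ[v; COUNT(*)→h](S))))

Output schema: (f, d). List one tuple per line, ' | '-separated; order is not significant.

Row counts bottom-up:
  U → 3
  π[a](U) → 3
  γ[a; COUNT(*)→g](π[a](U)) → 2
  S → 4
  γ[v; COUNT(*)→h](S) → 2
  (γ[a; COUNT(*)→g](π[a](U)) ⋈[g=h] γ[v; COUNT(*)→h](S)) → 2
  γ[a; MIN(h)→f]((γ[a; COUNT(*)→g](π[a](U)) ⋈[g=h] γ[v; COUNT(*)→h](S))) → 1
  γ[f; COUNT(*)→d](γ[a; MIN(h)→f]((γ[a; COUNT(*)→g](π[a](U)) ⋈[g=h] γ[v; COUNT(*)→h](S)))) → 1

== RESULT ==
f | d
2 | 1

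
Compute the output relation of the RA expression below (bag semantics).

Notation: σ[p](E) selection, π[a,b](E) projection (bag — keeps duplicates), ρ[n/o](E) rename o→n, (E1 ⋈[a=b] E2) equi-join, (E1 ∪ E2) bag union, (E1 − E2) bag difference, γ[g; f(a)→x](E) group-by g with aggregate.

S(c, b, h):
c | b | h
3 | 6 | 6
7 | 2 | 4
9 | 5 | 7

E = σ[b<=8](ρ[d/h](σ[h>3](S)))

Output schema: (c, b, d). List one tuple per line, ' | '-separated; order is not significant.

Row counts bottom-up:
  S → 3
  σ[h>3](S) → 3
  ρ[d/h](σ[h>3](S)) → 3
  σ[b<=8](ρ[d/h](σ[h>3](S))) → 3

== RESULT ==
c | b | d
3 | 6 | 6
7 | 2 | 4
9 | 5 | 7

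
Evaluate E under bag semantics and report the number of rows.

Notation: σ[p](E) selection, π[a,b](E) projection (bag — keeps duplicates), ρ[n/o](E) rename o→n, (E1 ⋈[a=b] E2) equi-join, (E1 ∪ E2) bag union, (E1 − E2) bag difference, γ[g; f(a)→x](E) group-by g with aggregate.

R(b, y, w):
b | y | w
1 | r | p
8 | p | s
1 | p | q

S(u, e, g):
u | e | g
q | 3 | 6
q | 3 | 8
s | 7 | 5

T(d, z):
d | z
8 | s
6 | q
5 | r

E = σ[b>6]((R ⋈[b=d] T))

Subexpression sizes:
  R → 3
  T → 3
  (R ⋈[b=d] T) → 1
  σ[b>6]((R ⋈[b=d] T)) → 1

|E| = 1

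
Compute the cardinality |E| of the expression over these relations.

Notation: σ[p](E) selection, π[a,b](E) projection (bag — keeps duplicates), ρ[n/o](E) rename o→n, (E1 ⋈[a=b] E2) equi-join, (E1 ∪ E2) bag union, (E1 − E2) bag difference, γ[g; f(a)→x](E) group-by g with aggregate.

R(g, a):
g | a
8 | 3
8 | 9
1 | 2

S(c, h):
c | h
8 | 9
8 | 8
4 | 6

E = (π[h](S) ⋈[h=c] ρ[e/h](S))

Row counts bottom-up:
  S → 3
  π[h](S) → 3
  S → 3
  ρ[e/h](S) → 3
  (π[h](S) ⋈[h=c] ρ[e/h](S)) → 2

|E| = 2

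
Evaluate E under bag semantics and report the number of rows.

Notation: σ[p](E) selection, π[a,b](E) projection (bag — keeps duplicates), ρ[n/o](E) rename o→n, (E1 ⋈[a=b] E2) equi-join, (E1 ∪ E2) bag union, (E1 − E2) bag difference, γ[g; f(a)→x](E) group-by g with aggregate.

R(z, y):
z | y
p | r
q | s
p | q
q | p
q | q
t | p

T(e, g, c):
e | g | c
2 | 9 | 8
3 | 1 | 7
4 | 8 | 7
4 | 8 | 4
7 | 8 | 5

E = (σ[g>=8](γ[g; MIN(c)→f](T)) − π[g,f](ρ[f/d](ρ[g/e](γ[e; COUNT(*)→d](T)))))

Per-node cardinality:
  T → 5
  γ[g; MIN(c)→f](T) → 3
  σ[g>=8](γ[g; MIN(c)→f](T)) → 2
  T → 5
  γ[e; COUNT(*)→d](T) → 4
  ρ[g/e](γ[e; COUNT(*)→d](T)) → 4
  ρ[f/d](ρ[g/e](γ[e; COUNT(*)→d](T))) → 4
  π[g,f](ρ[f/d](ρ[g/e](γ[e; COUNT(*)→d](T)))) → 4
  (σ[g>=8](γ[g; MIN(c)→f](T)) − π[g,f](ρ[f/d](ρ[g/e](γ[e; COUNT(*)→d](T))))) → 2

|E| = 2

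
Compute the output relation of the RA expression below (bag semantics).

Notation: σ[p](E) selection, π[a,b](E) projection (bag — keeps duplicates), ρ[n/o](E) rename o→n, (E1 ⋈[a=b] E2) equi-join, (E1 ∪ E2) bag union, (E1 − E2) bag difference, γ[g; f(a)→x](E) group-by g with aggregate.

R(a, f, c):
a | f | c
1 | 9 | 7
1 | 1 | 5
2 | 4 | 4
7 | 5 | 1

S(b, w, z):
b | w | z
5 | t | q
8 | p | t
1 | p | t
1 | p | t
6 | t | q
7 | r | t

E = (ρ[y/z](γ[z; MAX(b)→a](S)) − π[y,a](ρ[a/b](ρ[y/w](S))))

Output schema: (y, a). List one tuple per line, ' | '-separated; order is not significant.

Subexpression sizes:
  S → 6
  γ[z; MAX(b)→a](S) → 2
  ρ[y/z](γ[z; MAX(b)→a](S)) → 2
  S → 6
  ρ[y/w](S) → 6
  ρ[a/b](ρ[y/w](S)) → 6
  π[y,a](ρ[a/b](ρ[y/w](S))) → 6
  (ρ[y/z](γ[z; MAX(b)→a](S)) − π[y,a](ρ[a/b](ρ[y/w](S)))) → 2

== RESULT ==
y | a
q | 6
t | 8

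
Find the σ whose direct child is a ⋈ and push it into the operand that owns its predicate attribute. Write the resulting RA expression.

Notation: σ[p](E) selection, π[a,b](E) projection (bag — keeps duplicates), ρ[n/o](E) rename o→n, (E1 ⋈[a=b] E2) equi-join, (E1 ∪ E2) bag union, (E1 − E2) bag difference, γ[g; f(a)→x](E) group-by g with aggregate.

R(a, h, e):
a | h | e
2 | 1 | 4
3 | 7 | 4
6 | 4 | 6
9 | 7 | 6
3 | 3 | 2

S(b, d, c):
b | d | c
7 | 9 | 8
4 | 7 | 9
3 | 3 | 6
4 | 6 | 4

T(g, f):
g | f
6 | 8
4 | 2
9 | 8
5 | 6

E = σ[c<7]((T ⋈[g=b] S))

σ filters on c, owned by the right side.
E' = (T ⋈[g=b] σ[c<7](S))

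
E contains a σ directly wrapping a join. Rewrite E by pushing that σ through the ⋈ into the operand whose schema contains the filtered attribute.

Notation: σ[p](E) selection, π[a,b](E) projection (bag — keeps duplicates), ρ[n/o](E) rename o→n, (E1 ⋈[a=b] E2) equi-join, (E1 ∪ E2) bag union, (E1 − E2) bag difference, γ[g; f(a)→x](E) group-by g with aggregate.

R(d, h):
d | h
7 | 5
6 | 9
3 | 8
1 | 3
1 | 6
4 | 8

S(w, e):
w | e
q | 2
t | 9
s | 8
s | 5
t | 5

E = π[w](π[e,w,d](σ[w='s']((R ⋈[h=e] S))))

σ filters on w, owned by the right side.
E' = π[w](π[e,w,d]((R ⋈[h=e] σ[w='s'](S))))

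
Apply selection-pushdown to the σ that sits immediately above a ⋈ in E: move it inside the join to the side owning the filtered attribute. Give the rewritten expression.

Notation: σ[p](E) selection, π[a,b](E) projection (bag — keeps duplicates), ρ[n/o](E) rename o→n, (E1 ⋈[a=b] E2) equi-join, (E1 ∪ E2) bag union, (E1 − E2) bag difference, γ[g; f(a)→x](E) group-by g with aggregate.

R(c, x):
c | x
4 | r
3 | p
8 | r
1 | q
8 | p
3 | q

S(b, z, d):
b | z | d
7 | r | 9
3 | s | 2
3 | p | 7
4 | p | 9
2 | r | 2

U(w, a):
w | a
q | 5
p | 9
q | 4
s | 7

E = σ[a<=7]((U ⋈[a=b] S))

σ filters on a, owned by the left side.
E' = (σ[a<=7](U) ⋈[a=b] S)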